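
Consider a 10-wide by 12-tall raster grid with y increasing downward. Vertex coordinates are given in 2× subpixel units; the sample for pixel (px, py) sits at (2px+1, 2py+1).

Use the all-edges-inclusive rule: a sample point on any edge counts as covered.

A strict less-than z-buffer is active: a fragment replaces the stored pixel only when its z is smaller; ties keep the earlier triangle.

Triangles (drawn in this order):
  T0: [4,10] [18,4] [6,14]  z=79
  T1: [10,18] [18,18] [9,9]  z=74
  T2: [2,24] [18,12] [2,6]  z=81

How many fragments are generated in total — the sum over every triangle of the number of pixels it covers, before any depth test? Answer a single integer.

T0:
  2·area = 68
  edge (4, 10)→(18, 4): d=(14,-6) inclusive
  edge (18, 4)→(6, 14): d=(-12,10) inclusive
  edge (6, 14)→(4, 10): d=(-2,-4) inclusive
    (5,3)@(11, 7): e=[0,34,34] → X  [on edge]
    (6,3)@(13, 7): e=[12,14,42] → X
    (7,3)@(15, 7): e=[24,-6,50] → .
    (3,4)@(7, 9): e=[4,50,14] → X
    (4,4)@(9, 9): e=[16,30,22] → X
    (6,4)@(13, 9): e=[40,-10,38] → .
    (2,5)@(5, 11): e=[20,46,2] → X
    (5,5)@(11, 11): e=[56,-14,26] → .
    (2,6)@(5, 13): e=[48,22,-2] → .
    (3,6)@(7, 13): e=[60,2,6] → X
    (4,6)@(9, 13): e=[72,-18,14] → .
    (3,7)@(7, 15): e=[88,-22,2] → .
  covered (9 px):
    . . . . . . . . . .
    . . . . . . . . . .
    . . . . . . . . . .
    . . . . . X X . . .
    . . . X X X . . . .
    . . X X X . . . . .
    . . . X . . . . . .
    . . . . . . . . . .
    . . . . . . . . . .
    . . . . . . . . . .
    . . . . . . . . . .
    . . . . . . . . . .
T1:
  2·area = 72  (B↔C swapped to make it positive)
  edge (10, 18)→(9, 9): d=(-1,-9) inclusive
  edge (9, 9)→(18, 18): d=(9,9) inclusive
  edge (18, 18)→(10, 18): d=(-8,0) inclusive
    (0,0)@(1, 1): e=[-64,0,136] → .  [on edge]
    (1,1)@(3, 3): e=[-48,0,120] → .  [on edge]
    (2,2)@(5, 5): e=[-32,0,104] → .  [on edge]
    (3,3)@(7, 7): e=[-16,0,88] → .  [on edge]
    (4,4)@(9, 9): e=[0,0,72] → X  [on edge]
    (5,4)@(11, 9): e=[18,-18,72] → .
    (4,5)@(9, 11): e=[-2,18,56] → .
    (5,5)@(11, 11): e=[16,0,56] → X  [on edge]
    (6,5)@(13, 11): e=[34,-18,56] → .
    (5,6)@(11, 13): e=[14,18,40] → X
    (6,6)@(13, 13): e=[32,0,40] → X  [on edge]
    (7,6)@(15, 13): e=[50,-18,40] → .
    (7,7)@(15, 15): e=[48,0,24] → X  [on edge]
    (8,8)@(17, 17): e=[64,0,8] → X  [on edge]
    (9,9)@(19, 19): e=[80,0,-8] → .  [on edge]
  covered (11 px):
    . . . . . . . . . .
    . . . . . . . . . .
    . . . . . . . . . .
    . . . . . . . . . .
    . . . . X . . . . .
    . . . . . X . . . .
    . . . . . X X . . .
    . . . . . X X X . .
    . . . . . X X X X .
    . . . . . . . . . .
    . . . . . . . . . .
    . . . . . . . . . .
T2:
  2·area = 288  (B↔C swapped to make it positive)
  edge (2, 24)→(2, 6): d=(0,-18) inclusive
  edge (2, 6)→(18, 12): d=(16,6) inclusive
  edge (18, 12)→(2, 24): d=(-16,12) inclusive
    (1,3)@(3, 7): e=[18,10,260] → X
    (2,3)@(5, 7): e=[54,-2,236] → .
    (1,4)@(3, 9): e=[18,42,228] → X
    (2,4)@(5, 9): e=[54,30,204] → X
    (3,4)@(7, 9): e=[90,18,180] → X
    (4,4)@(9, 9): e=[126,6,156] → X
    (5,4)@(11, 9): e=[162,-6,132] → .
    (1,5)@(3, 11): e=[18,74,196] → X
    (5,5)@(11, 11): e=[162,26,100] → X
    (6,5)@(13, 11): e=[198,14,76] → X
    (7,5)@(15, 11): e=[234,2,52] → X
    (8,5)@(17, 11): e=[270,-10,28] → .
  covered (36 px):
    . . . . . . . . . .
    . . . . . . . . . .
    . . . . . . . . . .
    . X . . . . . . . .
    . X X X X . . . . .
    . X X X X X X X . .
    . X X X X X X X . .
    . X X X X X X . . .
    . X X X X X . . . .
    . X X X . . . . . .
    . X X . . . . . . .
    . X . . . . . . . .

Result: 56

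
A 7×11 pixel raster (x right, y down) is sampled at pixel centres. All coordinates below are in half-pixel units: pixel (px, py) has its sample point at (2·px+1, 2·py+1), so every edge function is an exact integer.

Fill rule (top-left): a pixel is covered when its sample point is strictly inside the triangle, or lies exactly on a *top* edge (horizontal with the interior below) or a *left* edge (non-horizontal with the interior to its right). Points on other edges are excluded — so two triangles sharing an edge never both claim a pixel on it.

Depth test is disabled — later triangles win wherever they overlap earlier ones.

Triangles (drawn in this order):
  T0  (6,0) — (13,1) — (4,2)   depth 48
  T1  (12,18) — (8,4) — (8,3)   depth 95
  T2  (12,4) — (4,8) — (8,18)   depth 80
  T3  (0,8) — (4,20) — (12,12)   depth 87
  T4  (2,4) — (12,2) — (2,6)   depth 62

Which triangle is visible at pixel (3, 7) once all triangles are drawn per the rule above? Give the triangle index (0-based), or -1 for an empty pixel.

T0:
  2·area = 16
  edge (6, 0)→(13, 1): d=(7,1) right/bottom  bias=-1
  edge (13, 1)→(4, 2): d=(-9,1) right/bottom  bias=-1
  edge (4, 2)→(6, 0): d=(2,-2) top-left  bias=+0
    (2,0)@(5, 1): e=[8,8,0] → #  [on edge]
    (3,0)@(7, 1): e=[6,6,4] → #
    (4,0)@(9, 1): e=[4,4,8] → #
    (5,0)@(11, 1): e=[2,2,12] → #
    (6,0)@(13, 1): e=[0,0,16] → ·  [on edge]
    (1,1)@(3, 3): e=[24,-8,0] → ·  [on edge]
    (2,1)@(5, 3): e=[22,-10,4] → ·
    (3,1)@(7, 3): e=[20,-12,8] → ·
    (4,1)@(9, 3): e=[18,-14,12] → ·
    (5,1)@(11, 3): e=[16,-16,16] → ·
    (0,2)@(1, 5): e=[40,-24,0] → ·  [on edge]
  covered (4 px):
    · · # # # # ·
    · · · · · · ·
    · · · · · · ·
    · · · · · · ·
    · · · · · · ·
    · · · · · · ·
    · · · · · · ·
    · · · · · · ·
    · · · · · · ·
    · · · · · · ·
    · · · · · · ·
T1:
  2·area = 4
  edge (12, 18)→(8, 4): d=(-4,-14) top-left  bias=+0
  edge (8, 4)→(8, 3): d=(0,-1) top-left  bias=+0
  edge (8, 3)→(12, 18): d=(4,15) right/bottom  bias=-1
    (4,3)@(9, 7): e=[2,1,1] → #
    (5,3)@(11, 7): e=[30,3,-29] → ·
    (4,4)@(9, 9): e=[-6,1,9] → ·
  covered (1 px):
    · · · · · · ·
    · · · · · · ·
    · · · · · · ·
    · · · · # · ·
    · · · · · · ·
    · · · · · · ·
    · · · · · · ·
    · · · · · · ·
    · · · · · · ·
    · · · · · · ·
    · · · · · · ·
T2:
  2·area = 96  (B↔C swapped to make it positive)
  edge (12, 4)→(8, 18): d=(-4,14) right/bottom  bias=-1
  edge (8, 18)→(4, 8): d=(-4,-10) top-left  bias=+0
  edge (4, 8)→(12, 4): d=(8,-4) top-left  bias=+0
    (5,2)@(11, 5): e=[10,82,4] → #
    (6,2)@(13, 5): e=[-18,102,12] → ·
    (3,3)@(7, 7): e=[58,34,4] → #
    (4,3)@(9, 7): e=[30,54,12] → #
    (6,3)@(13, 7): e=[-26,94,28] → ·
    (2,4)@(5, 9): e=[78,6,12] → #
    (5,4)@(11, 9): e=[-6,66,36] → ·
    (2,5)@(5, 11): e=[70,-2,28] → ·
    (3,5)@(7, 11): e=[42,18,36] → #
    (5,5)@(11, 11): e=[-14,58,52] → ·
    (3,6)@(7, 13): e=[34,10,52] → #
    (5,6)@(11, 13): e=[-22,50,68] → ·
  covered (12 px):
    · · · · · · ·
    · · · · · · ·
    · · · · · # ·
    · · · # # # ·
    · · # # # · ·
    · · · # # · ·
    · · · # # · ·
    · · · # · · ·
    · · · · · · ·
    · · · · · · ·
    · · · · · · ·
T3:
  2·area = 128  (B↔C swapped to make it positive)
  edge (0, 8)→(12, 12): d=(12,4) right/bottom  bias=-1
  edge (12, 12)→(4, 20): d=(-8,8) right/bottom  bias=-1
  edge (4, 20)→(0, 8): d=(-4,-12) top-left  bias=+0
    (0,4)@(1, 9): e=[8,112,8] → #
    (1,4)@(3, 9): e=[0,96,32] → ·  [on edge]
    (0,5)@(1, 11): e=[32,96,0] → #  [on edge]
    (1,5)@(3, 11): e=[24,80,24] → #
    (2,5)@(5, 11): e=[16,64,48] → #
    (3,5)@(7, 11): e=[8,48,72] → #
    (4,5)@(9, 11): e=[0,32,96] → ·  [on edge]
    (6,5)@(13, 11): e=[-16,0,144] → ·  [on edge]
    (0,6)@(1, 13): e=[56,80,-8] → ·
    (1,6)@(3, 13): e=[48,64,16] → #
    (4,6)@(9, 13): e=[24,16,88] → #
    (5,6)@(11, 13): e=[16,0,112] → ·  [on edge]
    (4,7)@(9, 15): e=[48,0,80] → ·  [on edge]
    (1,8)@(3, 17): e=[96,32,0] → #  [on edge]
    (3,8)@(7, 17): e=[80,0,48] → ·  [on edge]
    (2,9)@(5, 19): e=[112,0,16] → ·  [on edge]
    (1,10)@(3, 21): e=[144,0,-16] → ·  [on edge]
  covered (14 px):
    · · · · · · ·
    · · · · · · ·
    · · · · · · ·
    · · · · · · ·
    # · · · · · ·
    # # # # · · ·
    · # # # # · ·
    · # # # · · ·
    · # # · · · ·
    · · · · · · ·
    · · · · · · ·
T4:
  2·area = 20
  edge (2, 4)→(12, 2): d=(10,-2) top-left  bias=+0
  edge (12, 2)→(2, 6): d=(-10,4) right/bottom  bias=-1
  edge (2, 6)→(2, 4): d=(0,-2) top-left  bias=+0
    (3,1)@(7, 3): e=[0,10,10] → #  [on edge]
    (4,1)@(9, 3): e=[4,2,14] → #
    (5,1)@(11, 3): e=[8,-6,18] → ·
    (1,2)@(3, 5): e=[12,6,2] → #
    (2,2)@(5, 5): e=[16,-2,6] → ·
    (3,2)@(7, 5): e=[20,-10,10] → ·
    (4,2)@(9, 5): e=[24,-18,14] → ·
    (1,3)@(3, 7): e=[32,-14,2] → ·
  covered (3 px):
    · · · · · · ·
    · · · # # · ·
    · # · · · · ·
    · · · · · · ·
    · · · · · · ·
    · · · · · · ·
    · · · · · · ·
    · · · · · · ·
    · · · · · · ·
    · · · · · · ·
    · · · · · · ·

Z-buffer (winner per pixel, '.' = empty):
  . . 0 0 0 0 .
  . . . 4 4 . .
  . 4 . . . 2 .
  . . . 2 2 2 .
  3 . 2 2 2 . .
  3 3 3 3 2 . .
  . 3 3 3 3 . .
  . 3 3 3 . . .
  . 3 3 . . . .
  . . . . . . .
  . . . . . . .

Result: 3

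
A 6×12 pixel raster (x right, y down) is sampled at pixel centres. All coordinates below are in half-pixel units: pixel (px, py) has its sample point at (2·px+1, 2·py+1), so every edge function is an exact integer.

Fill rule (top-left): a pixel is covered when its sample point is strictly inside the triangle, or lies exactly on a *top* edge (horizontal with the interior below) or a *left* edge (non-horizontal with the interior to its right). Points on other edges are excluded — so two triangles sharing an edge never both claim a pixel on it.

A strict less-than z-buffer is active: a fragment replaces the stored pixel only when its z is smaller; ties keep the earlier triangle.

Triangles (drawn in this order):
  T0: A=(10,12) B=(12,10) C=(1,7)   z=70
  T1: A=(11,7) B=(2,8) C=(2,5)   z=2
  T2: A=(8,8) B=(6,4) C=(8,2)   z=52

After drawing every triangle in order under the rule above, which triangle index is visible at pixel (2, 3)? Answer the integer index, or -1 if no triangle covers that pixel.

T0:
  2·area = 28  (B↔C swapped to make it positive)
  edge (10, 12)→(1, 7): d=(-9,-5) top-left  bias=+0
  edge (1, 7)→(12, 10): d=(11,3) right/bottom  bias=-1
  edge (12, 10)→(10, 12): d=(-2,2) right/bottom  bias=-1
    (0,3)@(1, 7): e=[0,0,28] → ·  [on edge]
    (2,4)@(5, 9): e=[2,10,16] → █
    (3,4)@(7, 9): e=[12,4,12] → █
    (4,4)@(9, 9): e=[22,-2,8] → ·
    (2,5)@(5, 11): e=[-16,32,12] → ·
    (3,5)@(7, 11): e=[-6,26,8] → ·
    (4,5)@(9, 11): e=[4,20,4] → █
    (5,5)@(11, 11): e=[14,14,0] → ·  [on edge]
    (4,6)@(9, 13): e=[-14,42,0] → ·  [on edge]
    (3,7)@(7, 15): e=[-42,70,0] → ·  [on edge]
    (2,8)@(5, 17): e=[-70,98,0] → ·  [on edge]
    (1,9)@(3, 19): e=[-98,126,0] → ·  [on edge]
    (0,10)@(1, 21): e=[-126,154,0] → ·  [on edge]
  covered (3 px):
    · · · · · ·
    · · · · · ·
    · · · · · ·
    · · · · · ·
    · · █ █ · ·
    · · · · █ ·
    · · · · · ·
    · · · · · ·
    · · · · · ·
    · · · · · ·
    · · · · · ·
    · · · · · ·
T1:
  2·area = 27
  edge (11, 7)→(2, 8): d=(-9,1) right/bottom  bias=-1
  edge (2, 8)→(2, 5): d=(0,-3) top-left  bias=+0
  edge (2, 5)→(11, 7): d=(9,2) right/bottom  bias=-1
    (1,3)@(3, 7): e=[8,3,16] → █
    (2,3)@(5, 7): e=[6,9,12] → █
    (3,3)@(7, 7): e=[4,15,8] → █
    (4,3)@(9, 7): e=[2,21,4] → █
    (5,3)@(11, 7): e=[0,27,0] → ·  [on edge]
    (1,4)@(3, 9): e=[-10,3,34] → ·
    (2,4)@(5, 9): e=[-12,9,30] → ·
    (3,4)@(7, 9): e=[-14,15,26] → ·
    (4,4)@(9, 9): e=[-16,21,22] → ·
  covered (4 px):
    · · · · · ·
    · · · · · ·
    · · · · · ·
    · █ █ █ █ ·
    · · · · · ·
    · · · · · ·
    · · · · · ·
    · · · · · ·
    · · · · · ·
    · · · · · ·
    · · · · · ·
    · · · · · ·
T2:
  2·area = 12
  edge (8, 8)→(6, 4): d=(-2,-4) top-left  bias=+0
  edge (6, 4)→(8, 2): d=(2,-2) top-left  bias=+0
  edge (8, 2)→(8, 8): d=(0,6) right/bottom  bias=-1
    (4,0)@(9, 1): e=[18,0,-6] → ·  [on edge]
    (3,1)@(7, 3): e=[6,0,6] → █  [on edge]
    (4,1)@(9, 3): e=[14,4,-6] → ·
    (2,2)@(5, 5): e=[-6,0,18] → ·  [on edge]
    (3,2)@(7, 5): e=[2,4,6] → █
    (4,2)@(9, 5): e=[10,8,-6] → ·
    (1,3)@(3, 7): e=[-18,0,30] → ·  [on edge]
    (3,3)@(7, 7): e=[-2,8,6] → ·
    (0,4)@(1, 9): e=[-30,0,42] → ·  [on edge]
  covered (2 px):
    · · · · · ·
    · · · █ · ·
    · · · █ · ·
    · · · · · ·
    · · · · · ·
    · · · · · ·
    · · · · · ·
    · · · · · ·
    · · · · · ·
    · · · · · ·
    · · · · · ·
    · · · · · ·

Z-buffer (winner per pixel, '.' = empty):
  . . . . . .
  . . . 2 . .
  . . . 2 . .
  . 1 1 1 1 .
  . . 0 0 . .
  . . . . 0 .
  . . . . . .
  . . . . . .
  . . . . . .
  . . . . . .
  . . . . . .
  . . . . . .

Result: 1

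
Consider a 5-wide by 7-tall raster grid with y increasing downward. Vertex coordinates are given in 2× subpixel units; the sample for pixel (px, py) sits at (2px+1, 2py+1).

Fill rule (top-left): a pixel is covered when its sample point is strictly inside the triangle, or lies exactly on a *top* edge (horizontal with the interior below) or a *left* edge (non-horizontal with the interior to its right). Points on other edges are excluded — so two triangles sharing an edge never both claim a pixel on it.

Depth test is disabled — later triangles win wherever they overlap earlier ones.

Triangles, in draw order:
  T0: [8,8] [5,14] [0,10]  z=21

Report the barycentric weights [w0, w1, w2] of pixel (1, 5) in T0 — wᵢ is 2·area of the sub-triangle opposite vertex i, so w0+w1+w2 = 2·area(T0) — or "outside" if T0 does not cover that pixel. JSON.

T0:
  2·area = 42
  edge (8, 8)→(5, 14): d=(-3,6) right/bottom  bias=-1
  edge (5, 14)→(0, 10): d=(-5,-4) top-left  bias=+0
  edge (0, 10)→(8, 8): d=(8,-2) top-left  bias=+0
    (2,4)@(5, 9): e=[15,25,2] → #
    (3,4)@(7, 9): e=[3,33,6] → #
    (4,4)@(9, 9): e=[-9,41,10] → ·
    (1,5)@(3, 11): e=[21,7,14] → #
    (3,5)@(7, 11): e=[-3,23,22] → ·
    (1,6)@(3, 13): e=[15,-3,30] → ·
    (2,6)@(5, 13): e=[3,5,34] → #
    (3,6)@(7, 13): e=[-9,13,38] → ·
  covered (5 px):
    · · · · ·
    · · · · ·
    · · · · ·
    · · · · ·
    · · # # ·
    · # # · ·
    · · # · ·

Final: [7,14,21]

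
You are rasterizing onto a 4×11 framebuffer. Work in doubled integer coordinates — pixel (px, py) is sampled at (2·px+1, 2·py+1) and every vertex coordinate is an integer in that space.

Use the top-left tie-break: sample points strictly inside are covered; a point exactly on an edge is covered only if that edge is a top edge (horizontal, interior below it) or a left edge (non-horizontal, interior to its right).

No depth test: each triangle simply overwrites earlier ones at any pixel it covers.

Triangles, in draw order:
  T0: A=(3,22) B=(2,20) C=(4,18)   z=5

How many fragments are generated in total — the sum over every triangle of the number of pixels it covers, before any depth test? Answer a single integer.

T0:
  2·area = 6
  edge (3, 22)→(2, 20): d=(-1,-2) top-left  bias=+0
  edge (2, 20)→(4, 18): d=(2,-2) top-left  bias=+0
  edge (4, 18)→(3, 22): d=(-1,4) right/bottom  bias=-1
    (3,7)@(7, 15): e=[15,0,-9] → ·  [on edge]
    (2,8)@(5, 17): e=[9,0,-3] → ·  [on edge]
    (1,9)@(3, 19): e=[3,0,3] → █  [on edge]
    (2,9)@(5, 19): e=[7,4,-5] → ·
    (0,10)@(1, 21): e=[-3,0,9] → ·  [on edge]
    (1,10)@(3, 21): e=[1,4,1] → █
    (2,10)@(5, 21): e=[5,8,-7] → ·
  covered (2 px):
    · · · ·
    · · · ·
    · · · ·
    · · · ·
    · · · ·
    · · · ·
    · · · ·
    · · · ·
    · · · ·
    · █ · ·
    · █ · ·

Result: 2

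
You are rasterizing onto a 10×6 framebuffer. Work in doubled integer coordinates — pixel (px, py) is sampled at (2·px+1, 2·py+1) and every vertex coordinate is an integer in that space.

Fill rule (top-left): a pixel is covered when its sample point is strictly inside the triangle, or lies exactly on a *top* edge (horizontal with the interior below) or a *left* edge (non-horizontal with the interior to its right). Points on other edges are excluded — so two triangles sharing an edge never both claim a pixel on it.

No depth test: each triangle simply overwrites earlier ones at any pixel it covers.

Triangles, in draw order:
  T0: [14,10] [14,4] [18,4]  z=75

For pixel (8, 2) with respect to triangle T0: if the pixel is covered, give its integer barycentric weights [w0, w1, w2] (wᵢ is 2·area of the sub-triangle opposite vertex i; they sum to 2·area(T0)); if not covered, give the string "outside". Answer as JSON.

T0:
  2·area = 24
  edge (14, 10)→(14, 4): d=(0,-6) top-left  bias=+0
  edge (14, 4)→(18, 4): d=(4,0) top-left  bias=+0
  edge (18, 4)→(14, 10): d=(-4,6) right/bottom  bias=-1
    (7,2)@(15, 5): e=[6,4,14] → X
    (8,2)@(17, 5): e=[18,4,2] → X
    (9,2)@(19, 5): e=[30,4,-10] → .
    (7,3)@(15, 7): e=[6,12,6] → X
    (8,3)@(17, 7): e=[18,12,-6] → .
    (7,4)@(15, 9): e=[6,20,-2] → .
  covered (3 px):
    . . . . . . . . . .
    . . . . . . . . . .
    . . . . . . . X X .
    . . . . . . . X . .
    . . . . . . . . . .
    . . . . . . . . . .

Result: [4,2,18]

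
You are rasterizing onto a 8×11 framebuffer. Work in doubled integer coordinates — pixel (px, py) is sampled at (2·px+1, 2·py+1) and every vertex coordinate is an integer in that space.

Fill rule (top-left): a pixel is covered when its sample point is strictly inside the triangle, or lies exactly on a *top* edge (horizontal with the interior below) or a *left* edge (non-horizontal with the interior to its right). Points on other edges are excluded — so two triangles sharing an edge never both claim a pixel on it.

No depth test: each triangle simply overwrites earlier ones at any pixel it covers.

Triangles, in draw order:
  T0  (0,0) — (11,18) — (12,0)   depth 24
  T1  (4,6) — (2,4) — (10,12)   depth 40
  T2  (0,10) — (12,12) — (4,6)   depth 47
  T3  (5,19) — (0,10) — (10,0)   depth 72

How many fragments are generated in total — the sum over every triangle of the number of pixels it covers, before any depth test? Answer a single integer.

T0:
  2·area = 216  (B↔C swapped to make it positive)
  edge (0, 0)→(12, 0): d=(12,0) top-left  bias=+0
  edge (12, 0)→(11, 18): d=(-1,18) right/bottom  bias=-1
  edge (11, 18)→(0, 0): d=(-11,-18) top-left  bias=+0
    (0,0)@(1, 1): e=[12,197,7] → X
    (1,0)@(3, 1): e=[12,161,43] → X
    (2,0)@(5, 1): e=[12,125,79] → X
    (3,0)@(7, 1): e=[12,89,115] → X
    (4,0)@(9, 1): e=[12,53,151] → X
    (5,0)@(11, 1): e=[12,17,187] → X
    (6,0)@(13, 1): e=[12,-19,223] → .
    (0,1)@(1, 3): e=[36,195,-15] → .
    (1,1)@(3, 3): e=[36,159,21] → X
    (6,1)@(13, 3): e=[36,-21,201] → .
    (1,2)@(3, 5): e=[60,157,-1] → .
    (2,2)@(5, 5): e=[60,121,35] → X
  covered (29 px):
    X X X X X X . .
    . X X X X X . .
    . . X X X X . .
    . . X X X X . .
    . . . X X X . .
    . . . X X X . .
    . . . . X X . .
    . . . . . X . .
    . . . . . X . .
    . . . . . . . .
    . . . . . . . .
T1:
  degenerate (2·area = 0) — covers nothing
T2:
  2·area = 56  (B↔C swapped to make it positive)
  edge (0, 10)→(4, 6): d=(4,-4) top-left  bias=+0
  edge (4, 6)→(12, 12): d=(8,6) right/bottom  bias=-1
  edge (12, 12)→(0, 10): d=(-12,-2) top-left  bias=+0
    (4,0)@(9, 1): e=[0,-70,126] → .  [on edge]
    (3,1)@(7, 3): e=[0,-42,98] → .  [on edge]
    (2,2)@(5, 5): e=[0,-14,70] → .  [on edge]
    (1,3)@(3, 7): e=[0,14,42] → X  [on edge]
    (2,3)@(5, 7): e=[8,2,46] → X
    (3,3)@(7, 7): e=[16,-10,50] → .
    (0,4)@(1, 9): e=[0,42,14] → X  [on edge]
    (3,4)@(7, 9): e=[24,6,26] → X
    (4,4)@(9, 9): e=[32,-6,30] → .
    (0,5)@(1, 11): e=[8,58,-10] → .
    (1,5)@(3, 11): e=[16,46,-6] → .
    (2,5)@(5, 11): e=[24,34,-2] → .
  covered (8 px):
    . . . . . . . .
    . . . . . . . .
    . . . . . . . .
    . X X . . . . .
    X X X X . . . .
    . . . X X . . .
    . . . . . . . .
    . . . . . . . .
    . . . . . . . .
    . . . . . . . .
    . . . . . . . .
T3:
  2·area = 140
  edge (5, 19)→(0, 10): d=(-5,-9) top-left  bias=+0
  edge (0, 10)→(10, 0): d=(10,-10) top-left  bias=+0
  edge (10, 0)→(5, 19): d=(-5,19) right/bottom  bias=-1
    (4,0)@(9, 1): e=[126,0,14] → X  [on edge]
    (5,0)@(11, 1): e=[144,20,-24] → .
    (3,1)@(7, 3): e=[98,0,42] → X  [on edge]
    (5,1)@(11, 3): e=[134,40,-34] → .
    (2,2)@(5, 5): e=[70,0,70] → X  [on edge]
    (4,2)@(9, 5): e=[106,40,-6] → .
    (1,3)@(3, 7): e=[42,0,98] → X  [on edge]
    (4,3)@(9, 7): e=[96,60,-16] → .
    (0,4)@(1, 9): e=[14,0,126] → X  [on edge]
    (4,4)@(9, 9): e=[86,80,-26] → .
    (0,5)@(1, 11): e=[4,20,116] → X
    (4,5)@(9, 11): e=[76,100,-36] → .
    (2,9)@(5, 19): e=[0,140,0] → .  [on edge]
  covered (21 px):
    . . . . X . . .
    . . . X X . . .
    . . X X . . . .
    . X X X . . . .
    X X X X . . . .
    X X X X . . . .
    . X X . . . . .
    . X X . . . . .
    . . X . . . . .
    . . . . . . . .
    . . . . . . . .

Result: 58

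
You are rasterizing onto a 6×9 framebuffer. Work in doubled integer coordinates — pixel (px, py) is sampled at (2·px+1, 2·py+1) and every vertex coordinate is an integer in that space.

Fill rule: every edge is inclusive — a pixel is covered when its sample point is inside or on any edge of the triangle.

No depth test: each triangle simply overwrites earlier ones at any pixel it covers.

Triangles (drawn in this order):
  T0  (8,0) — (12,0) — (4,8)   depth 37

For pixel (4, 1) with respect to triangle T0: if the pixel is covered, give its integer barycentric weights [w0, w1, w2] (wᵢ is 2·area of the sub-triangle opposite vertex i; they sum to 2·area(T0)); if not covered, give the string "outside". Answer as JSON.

T0:
  2·area = 32
  edge (8, 0)→(12, 0): d=(4,0) inclusive
  edge (12, 0)→(4, 8): d=(-8,8) inclusive
  edge (4, 8)→(8, 0): d=(4,-8) inclusive
    (4,0)@(9, 1): e=[4,16,12] → █
    (5,0)@(11, 1): e=[4,0,28] → █  [on edge]
    (3,1)@(7, 3): e=[12,16,4] → █
    (4,1)@(9, 3): e=[12,0,20] → █  [on edge]
    (5,1)@(11, 3): e=[12,-16,36] → ·
    (3,2)@(7, 5): e=[20,0,12] → █  [on edge]
    (4,2)@(9, 5): e=[20,-16,28] → ·
    (2,3)@(5, 7): e=[28,0,4] → █  [on edge]
    (3,3)@(7, 7): e=[28,-16,20] → ·
    (1,4)@(3, 9): e=[36,0,-4] → ·  [on edge]
    (2,4)@(5, 9): e=[36,-16,12] → ·
    (0,5)@(1, 11): e=[44,0,-12] → ·  [on edge]
  covered (6 px):
    · · · · █ █
    · · · █ █ ·
    · · · █ · ·
    · · █ · · ·
    · · · · · ·
    · · · · · ·
    · · · · · ·
    · · · · · ·
    · · · · · ·

Final: [0,20,12]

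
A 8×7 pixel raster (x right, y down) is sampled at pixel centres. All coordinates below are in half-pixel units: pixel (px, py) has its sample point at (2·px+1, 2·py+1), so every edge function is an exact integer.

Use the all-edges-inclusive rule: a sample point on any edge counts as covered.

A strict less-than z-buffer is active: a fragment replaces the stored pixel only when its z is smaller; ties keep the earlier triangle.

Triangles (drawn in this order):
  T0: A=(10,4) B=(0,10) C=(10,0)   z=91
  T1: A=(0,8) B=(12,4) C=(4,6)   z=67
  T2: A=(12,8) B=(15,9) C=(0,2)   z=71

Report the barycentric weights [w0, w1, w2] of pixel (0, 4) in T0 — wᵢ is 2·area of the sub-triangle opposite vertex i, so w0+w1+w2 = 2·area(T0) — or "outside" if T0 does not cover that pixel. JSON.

T0:
  2·area = 40
  edge (10, 4)→(0, 10): d=(-10,6) inclusive
  edge (0, 10)→(10, 0): d=(10,-10) inclusive
  edge (10, 0)→(10, 4): d=(0,4) inclusive
    (4,0)@(9, 1): e=[36,0,4] → █  [on edge]
    (5,0)@(11, 1): e=[24,20,-4] → ·
    (7,0)@(15, 1): e=[0,60,-20] → ·  [on edge]
    (3,1)@(7, 3): e=[28,0,12] → █  [on edge]
    (5,1)@(11, 3): e=[4,40,-4] → ·
    (2,2)@(5, 5): e=[20,0,20] → █  [on edge]
    (4,2)@(9, 5): e=[-4,40,4] → ·
    (1,3)@(3, 7): e=[12,0,28] → █  [on edge]
    (2,3)@(5, 7): e=[0,20,20] → █  [on edge]
    (3,3)@(7, 7): e=[-12,40,12] → ·
    (0,4)@(1, 9): e=[4,0,36] → █  [on edge]
    (1,4)@(3, 9): e=[-8,20,28] → ·
  covered (8 px):
    · · · · █ · · ·
    · · · █ █ · · ·
    · · █ █ · · · ·
    · █ █ · · · · ·
    █ · · · · · · ·
    · · · · · · · ·
    · · · · · · · ·
T1:
  2·area = 8  (B↔C swapped to make it positive)
  edge (0, 8)→(4, 6): d=(4,-2) inclusive
  edge (4, 6)→(12, 4): d=(8,-2) inclusive
  edge (12, 4)→(0, 8): d=(-12,4) inclusive
    (7,1)@(15, 3): e=[10,-2,0] → ·  [on edge]
    (4,2)@(9, 5): e=[6,2,0] → █  [on edge]
    (5,2)@(11, 5): e=[10,6,-8] → ·
    (1,3)@(3, 7): e=[2,6,0] → █  [on edge]
    (2,3)@(5, 7): e=[6,10,-8] → ·
    (4,3)@(9, 7): e=[14,18,-24] → ·
    (1,4)@(3, 9): e=[10,22,-24] → ·
  covered (2 px):
    · · · · · · · ·
    · · · · · · · ·
    · · · · █ · · ·
    · █ · · · · · ·
    · · · · · · · ·
    · · · · · · · ·
    · · · · · · · ·
T2:
  2·area = 6  (B↔C swapped to make it positive)
  edge (12, 8)→(0, 2): d=(-12,-6) inclusive
  edge (0, 2)→(15, 9): d=(15,7) inclusive
  edge (15, 9)→(12, 8): d=(-3,-1) inclusive
    (1,2)@(3, 5): e=[-18,24,0] → ·  [on edge]
    (4,3)@(9, 7): e=[-6,12,0] → ·  [on edge]
    (7,4)@(15, 9): e=[6,0,0] → █  [on edge]
    (7,5)@(15, 11): e=[-18,30,-6] → ·
  covered (1 px):
    · · · · · · · ·
    · · · · · · · ·
    · · · · · · · ·
    · · · · · · · ·
    · · · · · · · █
    · · · · · · · ·
    · · · · · · · ·

Answer: [0,36,4]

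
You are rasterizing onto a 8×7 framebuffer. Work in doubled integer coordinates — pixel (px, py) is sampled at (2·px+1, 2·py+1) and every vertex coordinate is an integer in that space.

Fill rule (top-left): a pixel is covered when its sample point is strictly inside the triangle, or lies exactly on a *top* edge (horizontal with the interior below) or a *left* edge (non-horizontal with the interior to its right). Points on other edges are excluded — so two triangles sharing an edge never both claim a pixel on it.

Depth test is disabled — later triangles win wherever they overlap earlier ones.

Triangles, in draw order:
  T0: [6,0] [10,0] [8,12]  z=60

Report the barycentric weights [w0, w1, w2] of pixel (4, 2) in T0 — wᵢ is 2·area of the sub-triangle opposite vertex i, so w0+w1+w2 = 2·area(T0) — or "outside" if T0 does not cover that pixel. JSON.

T0:
  2·area = 48
  edge (6, 0)→(10, 0): d=(4,0) top-left  bias=+0
  edge (10, 0)→(8, 12): d=(-2,12) right/bottom  bias=-1
  edge (8, 12)→(6, 0): d=(-2,-12) top-left  bias=+0
    (3,0)@(7, 1): e=[4,34,10] → █
    (4,0)@(9, 1): e=[4,10,34] → █
    (5,0)@(11, 1): e=[4,-14,58] → ·
    (3,1)@(7, 3): e=[12,30,6] → █
    (5,1)@(11, 3): e=[12,-18,54] → ·
    (3,2)@(7, 5): e=[20,26,2] → █
    (5,2)@(11, 5): e=[20,-22,50] → ·
    (3,3)@(7, 7): e=[28,22,-2] → ·
    (4,3)@(9, 7): e=[28,-2,22] → ·
  covered (6 px):
    · · · █ █ · · ·
    · · · █ █ · · ·
    · · · █ █ · · ·
    · · · · · · · ·
    · · · · · · · ·
    · · · · · · · ·
    · · · · · · · ·

Final: [2,26,20]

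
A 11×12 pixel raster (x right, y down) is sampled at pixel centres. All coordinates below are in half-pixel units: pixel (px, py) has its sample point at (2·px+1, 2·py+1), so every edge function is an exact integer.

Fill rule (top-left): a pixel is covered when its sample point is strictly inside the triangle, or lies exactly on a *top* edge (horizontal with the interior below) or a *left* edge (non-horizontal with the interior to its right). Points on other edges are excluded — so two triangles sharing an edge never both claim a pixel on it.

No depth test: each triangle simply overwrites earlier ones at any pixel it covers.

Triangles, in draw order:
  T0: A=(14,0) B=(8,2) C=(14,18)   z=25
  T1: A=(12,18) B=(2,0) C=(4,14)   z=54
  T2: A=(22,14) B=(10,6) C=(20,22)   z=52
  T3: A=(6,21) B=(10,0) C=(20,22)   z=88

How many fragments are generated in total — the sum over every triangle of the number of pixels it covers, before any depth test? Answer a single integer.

T0:
  2·area = 108  (B↔C swapped to make it positive)
  edge (14, 0)→(14, 18): d=(0,18) right/bottom  bias=-1
  edge (14, 18)→(8, 2): d=(-6,-16) top-left  bias=+0
  edge (8, 2)→(14, 0): d=(6,-2) top-left  bias=+0
    (5,0)@(11, 1): e=[54,54,0] → █  [on edge]
    (6,0)@(13, 1): e=[18,86,4] → █
    (7,0)@(15, 1): e=[-18,118,8] → ·
    (2,1)@(5, 3): e=[162,-54,0] → ·  [on edge]
    (4,1)@(9, 3): e=[90,10,8] → █
    (7,1)@(15, 3): e=[-18,106,20] → ·
    (4,2)@(9, 5): e=[90,-2,20] → ·
    (5,2)@(11, 5): e=[54,30,24] → █
    (7,2)@(15, 5): e=[-18,94,32] → ·
    (5,3)@(11, 7): e=[54,18,36] → █
    (7,3)@(15, 7): e=[-18,82,44] → ·
    (5,4)@(11, 9): e=[54,6,48] → █
  covered (14 px):
    · · · · · █ █ · · · ·
    · · · · █ █ █ · · · ·
    · · · · · █ █ · · · ·
    · · · · · █ █ · · · ·
    · · · · · █ █ · · · ·
    · · · · · · █ · · · ·
    · · · · · · █ · · · ·
    · · · · · · █ · · · ·
    · · · · · · · · · · ·
    · · · · · · · · · · ·
    · · · · · · · · · · ·
    · · · · · · · · · · ·
T1:
  2·area = 104  (B↔C swapped to make it positive)
  edge (12, 18)→(4, 14): d=(-8,-4) top-left  bias=+0
  edge (4, 14)→(2, 0): d=(-2,-14) top-left  bias=+0
  edge (2, 0)→(12, 18): d=(10,18) right/bottom  bias=-1
    (1,1)@(3, 3): e=[84,8,12] → █
    (2,1)@(5, 3): e=[92,36,-24] → ·
    (1,2)@(3, 5): e=[68,4,32] → █
    (2,2)@(5, 5): e=[76,32,-4] → ·
    (1,3)@(3, 7): e=[52,0,52] → █  [on edge]
    (2,3)@(5, 7): e=[60,28,16] → █
    (3,3)@(7, 7): e=[68,56,-20] → ·
    (1,4)@(3, 9): e=[36,-4,72] → ·
    (2,4)@(5, 9): e=[44,24,36] → █
    (3,4)@(7, 9): e=[52,52,0] → ·  [on edge]
    (2,5)@(5, 11): e=[28,20,56] → █
    (3,5)@(7, 11): e=[36,48,20] → █
    (2,10)@(5, 21): e=[-52,0,156] → ·  [on edge]
  covered (13 px):
    · · · · · · · · · · ·
    · █ · · · · · · · · ·
    · █ · · · · · · · · ·
    · █ █ · · · · · · · ·
    · · █ · · · · · · · ·
    · · █ █ · · · · · · ·
    · · █ █ █ · · · · · ·
    · · · █ █ · · · · · ·
    · · · · · █ · · · · ·
    · · · · · · · · · · ·
    · · · · · · · · · · ·
    · · · · · · · · · · ·
T2:
  2·area = 112  (B↔C swapped to make it positive)
  edge (22, 14)→(20, 22): d=(-2,8) right/bottom  bias=-1
  edge (20, 22)→(10, 6): d=(-10,-16) top-left  bias=+0
  edge (10, 6)→(22, 14): d=(12,8) right/bottom  bias=-1
    (5,3)@(11, 7): e=[102,6,4] → █
    (6,3)@(13, 7): e=[86,38,-12] → ·
    (5,4)@(11, 9): e=[98,-14,28] → ·
    (6,4)@(13, 9): e=[82,18,12] → █
    (7,4)@(15, 9): e=[66,50,-4] → ·
    (6,5)@(13, 11): e=[78,-2,36] → ·
    (7,5)@(15, 11): e=[62,30,20] → █
    (8,5)@(17, 11): e=[46,62,4] → █
    (9,5)@(19, 11): e=[30,94,-12] → ·
    (7,6)@(15, 13): e=[58,10,44] → █
    (9,6)@(19, 13): e=[26,74,12] → █
    (10,6)@(21, 13): e=[10,106,-4] → ·
  covered (14 px):
    · · · · · · · · · · ·
    · · · · · · · · · · ·
    · · · · · · · · · · ·
    · · · · · █ · · · · ·
    · · · · · · █ · · · ·
    · · · · · · · █ █ · ·
    · · · · · · · █ █ █ ·
    · · · · · · · · █ █ █
    · · · · · · · · █ █ █
    · · · · · · · · · █ ·
    · · · · · · · · · · ·
    · · · · · · · · · · ·
T3:
  2·area = 298
  edge (6, 21)→(10, 0): d=(4,-21) top-left  bias=+0
  edge (10, 0)→(20, 22): d=(10,22) right/bottom  bias=-1
  edge (20, 22)→(6, 21): d=(-14,-1) top-left  bias=+0
    (5,1)@(11, 3): e=[33,8,257] → █
    (6,1)@(13, 3): e=[75,-36,259] → ·
    (5,2)@(11, 5): e=[41,28,229] → █
    (6,2)@(13, 5): e=[83,-16,231] → ·
    (4,3)@(9, 7): e=[7,92,199] → █
    (6,3)@(13, 7): e=[91,4,203] → █
    (7,3)@(15, 7): e=[133,-40,205] → ·
    (4,4)@(9, 9): e=[15,112,171] → █
    (7,4)@(15, 9): e=[141,-20,177] → ·
    (4,5)@(9, 11): e=[23,132,143] → █
    (7,5)@(15, 11): e=[149,0,149] → ·  [on edge]
    (4,6)@(9, 13): e=[31,152,115] → █
  covered (38 px):
    · · · · · · · · · · ·
    · · · · · █ · · · · ·
    · · · · · █ · · · · ·
    · · · · █ █ █ · · · ·
    · · · · █ █ █ · · · ·
    · · · · █ █ █ · · · ·
    · · · · █ █ █ █ · · ·
    · · · · █ █ █ █ · · ·
    · · · █ █ █ █ █ █ · ·
    · · · █ █ █ █ █ █ · ·
    · · · █ █ █ █ █ █ █ ·
    · · · · · · · · · · ·

Answer: 79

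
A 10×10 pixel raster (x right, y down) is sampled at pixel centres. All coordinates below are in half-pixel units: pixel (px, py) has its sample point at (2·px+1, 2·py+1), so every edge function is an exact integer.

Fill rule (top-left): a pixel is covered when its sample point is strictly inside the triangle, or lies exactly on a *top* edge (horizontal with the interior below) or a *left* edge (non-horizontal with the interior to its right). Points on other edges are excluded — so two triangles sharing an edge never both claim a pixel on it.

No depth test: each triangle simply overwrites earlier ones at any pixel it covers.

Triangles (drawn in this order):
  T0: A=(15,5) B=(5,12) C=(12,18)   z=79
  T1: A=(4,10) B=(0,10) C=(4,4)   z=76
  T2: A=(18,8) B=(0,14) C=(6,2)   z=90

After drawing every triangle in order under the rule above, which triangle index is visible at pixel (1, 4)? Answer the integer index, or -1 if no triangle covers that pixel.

T0:
  2·area = 109  (B↔C swapped to make it positive)
  edge (15, 5)→(12, 18): d=(-3,13) right/bottom  bias=-1
  edge (12, 18)→(5, 12): d=(-7,-6) top-left  bias=+0
  edge (5, 12)→(15, 5): d=(10,-7) top-left  bias=+0
    (7,2)@(15, 5): e=[0,109,0] → ·  [on edge]
    (6,3)@(13, 7): e=[20,83,6] → #
    (7,3)@(15, 7): e=[-6,95,20] → ·
    (5,4)@(11, 9): e=[40,57,12] → #
    (7,4)@(15, 9): e=[-12,81,40] → ·
    (3,5)@(7, 11): e=[86,19,4] → #
    (4,5)@(9, 11): e=[60,31,18] → #
    (7,5)@(15, 11): e=[-18,67,60] → ·
    (3,6)@(7, 13): e=[80,5,24] → #
    (7,6)@(15, 13): e=[-24,53,80] → ·
    (3,7)@(7, 15): e=[74,-9,44] → ·
    (4,7)@(9, 15): e=[48,3,58] → #
  covered (14 px):
    · · · · · · · · · ·
    · · · · · · · · · ·
    · · · · · · · · · ·
    · · · · · · # · · ·
    · · · · · # # · · ·
    · · · # # # # · · ·
    · · · # # # # · · ·
    · · · · # # · · · ·
    · · · · · # · · · ·
    · · · · · · · · · ·
T1:
  2·area = 24
  edge (4, 10)→(0, 10): d=(-4,0) right/bottom  bias=-1
  edge (0, 10)→(4, 4): d=(4,-6) top-left  bias=+0
  edge (4, 4)→(4, 10): d=(0,6) right/bottom  bias=-1
    (1,3)@(3, 7): e=[12,6,6] → #
    (2,3)@(5, 7): e=[12,18,-6] → ·
    (0,4)@(1, 9): e=[4,2,18] → #
    (2,4)@(5, 9): e=[4,26,-6] → ·
    (0,5)@(1, 11): e=[-4,10,18] → ·
    (1,5)@(3, 11): e=[-4,22,6] → ·
  covered (3 px):
    · · · · · · · · · ·
    · · · · · · · · · ·
    · · · · · · · · · ·
    · # · · · · · · · ·
    # # · · · · · · · ·
    · · · · · · · · · ·
    · · · · · · · · · ·
    · · · · · · · · · ·
    · · · · · · · · · ·
    · · · · · · · · · ·
T2:
  2·area = 180
  edge (18, 8)→(0, 14): d=(-18,6) right/bottom  bias=-1
  edge (0, 14)→(6, 2): d=(6,-12) top-left  bias=+0
  edge (6, 2)→(18, 8): d=(12,6) right/bottom  bias=-1
    (3,1)@(7, 3): e=[156,18,6] → #
    (4,1)@(9, 3): e=[144,42,-6] → ·
    (2,2)@(5, 5): e=[132,6,42] → #
    (4,2)@(9, 5): e=[108,54,18] → #
    (5,2)@(11, 5): e=[96,78,6] → #
    (6,2)@(13, 5): e=[84,102,-6] → ·
    (2,3)@(5, 7): e=[96,18,66] → #
    (6,3)@(13, 7): e=[48,114,18] → #
    (7,3)@(15, 7): e=[36,138,6] → #
    (8,3)@(17, 7): e=[24,162,-6] → ·
    (1,4)@(3, 9): e=[72,6,102] → #
    (7,4)@(15, 9): e=[0,150,30] → ·  [on edge]
    (4,5)@(9, 11): e=[0,90,90] → ·  [on edge]
    (1,6)@(3, 13): e=[0,30,150] → ·  [on edge]
  covered (21 px):
    · · · · · · · · · ·
    · · · # · · · · · ·
    · · # # # # · · · ·
    · · # # # # # # · ·
    · # # # # # # · · ·
    · # # # · · · · · ·
    # · · · · · · · · ·
    · · · · · · · · · ·
    · · · · · · · · · ·
    · · · · · · · · · ·

Z-buffer (winner per pixel, '.' = empty):
  . . . . . . . . . .
  . . . 2 . . . . . .
  . . 2 2 2 2 . . . .
  . 1 2 2 2 2 2 2 . .
  1 2 2 2 2 2 2 . . .
  . 2 2 2 0 0 0 . . .
  2 . . 0 0 0 0 . . .
  . . . . 0 0 . . . .
  . . . . . 0 . . . .
  . . . . . . . . . .

Result: 2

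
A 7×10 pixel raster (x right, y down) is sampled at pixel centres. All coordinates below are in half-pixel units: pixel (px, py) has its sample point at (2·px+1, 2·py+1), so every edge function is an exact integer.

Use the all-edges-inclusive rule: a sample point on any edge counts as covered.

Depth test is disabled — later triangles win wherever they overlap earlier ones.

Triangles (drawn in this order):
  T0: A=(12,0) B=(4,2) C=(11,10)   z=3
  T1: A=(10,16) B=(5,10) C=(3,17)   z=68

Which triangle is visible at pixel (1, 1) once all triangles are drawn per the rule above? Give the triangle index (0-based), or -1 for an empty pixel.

T0:
  2·area = 78  (B↔C swapped to make it positive)
  edge (12, 0)→(11, 10): d=(-1,10) inclusive
  edge (11, 10)→(4, 2): d=(-7,-8) inclusive
  edge (4, 2)→(12, 0): d=(8,-2) inclusive
    (4,0)@(9, 1): e=[29,47,2] → X
    (5,0)@(11, 1): e=[9,63,6] → X
    (6,0)@(13, 1): e=[-11,79,10] → .
    (2,1)@(5, 3): e=[67,1,10] → X
    (3,1)@(7, 3): e=[47,17,14] → X
    (6,1)@(13, 3): e=[-13,65,26] → .
    (2,2)@(5, 5): e=[65,-13,26] → .
    (3,2)@(7, 5): e=[45,3,30] → X
    (6,2)@(13, 5): e=[-15,51,42] → .
    (3,3)@(7, 7): e=[43,-11,46] → .
    (4,3)@(9, 7): e=[23,5,50] → X
    (6,3)@(13, 7): e=[-17,37,58] → .
  covered (12 px):
    . . . . X X .
    . . X X X X .
    . . . X X X .
    . . . . X X .
    . . . . . X .
    . . . . . . .
    . . . . . . .
    . . . . . . .
    . . . . . . .
    . . . . . . .
T1:
  2·area = 47  (B↔C swapped to make it positive)
  edge (10, 16)→(3, 17): d=(-7,1) inclusive
  edge (3, 17)→(5, 10): d=(2,-7) inclusive
  edge (5, 10)→(10, 16): d=(5,6) inclusive
    (3,1)@(7, 3): e=[94,0,-47] → .  [on edge]
    (2,5)@(5, 11): e=[40,2,5] → X
    (3,5)@(7, 11): e=[38,16,-7] → .
    (2,6)@(5, 13): e=[26,6,15] → X
    (3,6)@(7, 13): e=[24,20,3] → X
    (4,6)@(9, 13): e=[22,34,-9] → .
    (2,7)@(5, 15): e=[12,10,25] → X
    (4,7)@(9, 15): e=[8,38,1] → X
    (5,7)@(11, 15): e=[6,52,-11] → .
    (1,8)@(3, 17): e=[0,0,47] → X  [on edge]
    (2,8)@(5, 17): e=[-2,14,35] → .
    (3,8)@(7, 17): e=[-4,28,23] → .
  covered (7 px):
    . . . . . . .
    . . . . . . .
    . . . . . . .
    . . . . . . .
    . . . . . . .
    . . X . . . .
    . . X X . . .
    . . X X X . .
    . X . . . . .
    . . . . . . .

Z-buffer (winner per pixel, '.' = empty):
  . . . . 0 0 .
  . . 0 0 0 0 .
  . . . 0 0 0 .
  . . . . 0 0 .
  . . . . . 0 .
  . . 1 . . . .
  . . 1 1 . . .
  . . 1 1 1 . .
  . 1 . . . . .
  . . . . . . .

Final: -1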